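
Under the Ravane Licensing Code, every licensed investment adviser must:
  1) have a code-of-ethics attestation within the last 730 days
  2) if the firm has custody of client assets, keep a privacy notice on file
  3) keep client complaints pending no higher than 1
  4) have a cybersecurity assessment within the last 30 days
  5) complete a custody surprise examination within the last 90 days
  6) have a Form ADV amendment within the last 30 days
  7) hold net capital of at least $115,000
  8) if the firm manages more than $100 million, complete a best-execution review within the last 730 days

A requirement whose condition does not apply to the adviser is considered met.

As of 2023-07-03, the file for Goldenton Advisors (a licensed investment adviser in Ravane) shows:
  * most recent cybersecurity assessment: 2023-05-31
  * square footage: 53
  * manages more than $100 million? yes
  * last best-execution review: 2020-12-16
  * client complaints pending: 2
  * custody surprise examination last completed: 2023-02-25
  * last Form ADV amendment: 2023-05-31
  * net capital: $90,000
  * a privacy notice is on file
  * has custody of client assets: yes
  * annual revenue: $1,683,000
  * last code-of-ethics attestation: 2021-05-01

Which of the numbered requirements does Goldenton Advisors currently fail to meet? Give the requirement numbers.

1, 3, 4, 5, 6, 7, 8

1. code-of-ethics attestation 793 days ago vs limit 730 → not met
2. condition 'has custody of client assets' holds; privacy notice present → met
3. client complaints pending 2 > 1 → not met
4. cybersecurity assessment 33 days ago vs limit 30 → not met
5. custody surprise examination 128 days ago vs limit 90 → not met
6. Form ADV amendment 33 days ago vs limit 30 → not met
7. net capital $90,000 < $115,000 → not met
8. condition 'manages more than $100 million' holds; best-execution review 929 days ago vs limit 730 → not met
Not met: 1, 3, 4, 5, 6, 7, 8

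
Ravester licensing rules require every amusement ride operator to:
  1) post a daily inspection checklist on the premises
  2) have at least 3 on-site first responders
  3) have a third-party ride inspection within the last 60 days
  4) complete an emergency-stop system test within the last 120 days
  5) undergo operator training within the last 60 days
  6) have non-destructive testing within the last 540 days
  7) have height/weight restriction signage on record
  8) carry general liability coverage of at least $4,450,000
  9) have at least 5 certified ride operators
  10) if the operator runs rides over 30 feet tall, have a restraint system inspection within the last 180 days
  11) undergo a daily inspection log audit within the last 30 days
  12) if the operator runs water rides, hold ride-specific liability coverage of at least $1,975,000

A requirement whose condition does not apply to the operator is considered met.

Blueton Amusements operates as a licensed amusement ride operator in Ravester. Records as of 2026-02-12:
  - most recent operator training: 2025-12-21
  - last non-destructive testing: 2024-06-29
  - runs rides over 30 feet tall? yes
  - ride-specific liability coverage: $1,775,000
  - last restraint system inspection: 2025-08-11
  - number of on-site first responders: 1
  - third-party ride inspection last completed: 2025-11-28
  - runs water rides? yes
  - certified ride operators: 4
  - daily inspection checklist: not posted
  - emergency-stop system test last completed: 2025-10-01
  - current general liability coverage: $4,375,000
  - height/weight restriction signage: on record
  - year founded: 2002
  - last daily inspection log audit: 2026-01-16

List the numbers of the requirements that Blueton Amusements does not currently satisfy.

1. daily inspection checklist absent → not met
2. on-site first responders 1 < 3 → not met
3. third-party ride inspection 76 days ago vs limit 60 → not met
4. emergency-stop system test 134 days ago vs limit 120 → not met
5. operator training 53 days ago vs limit 60 → met
6. non-destructive testing 593 days ago vs limit 540 → not met
7. height/weight restriction signage present → met
8. general liability coverage $4,375,000 < $4,450,000 → not met
9. certified ride operators 4 < 5 → not met
10. condition 'runs rides over 30 feet tall' holds; restraint system inspection 185 days ago vs limit 180 → not met
11. daily inspection log audit 27 days ago vs limit 30 → met
12. condition 'runs water rides' holds; ride-specific liability coverage $1,775,000 < $1,975,000 → not met
Not met: 1, 2, 3, 4, 6, 8, 9, 10, 12

1, 2, 3, 4, 6, 8, 9, 10, 12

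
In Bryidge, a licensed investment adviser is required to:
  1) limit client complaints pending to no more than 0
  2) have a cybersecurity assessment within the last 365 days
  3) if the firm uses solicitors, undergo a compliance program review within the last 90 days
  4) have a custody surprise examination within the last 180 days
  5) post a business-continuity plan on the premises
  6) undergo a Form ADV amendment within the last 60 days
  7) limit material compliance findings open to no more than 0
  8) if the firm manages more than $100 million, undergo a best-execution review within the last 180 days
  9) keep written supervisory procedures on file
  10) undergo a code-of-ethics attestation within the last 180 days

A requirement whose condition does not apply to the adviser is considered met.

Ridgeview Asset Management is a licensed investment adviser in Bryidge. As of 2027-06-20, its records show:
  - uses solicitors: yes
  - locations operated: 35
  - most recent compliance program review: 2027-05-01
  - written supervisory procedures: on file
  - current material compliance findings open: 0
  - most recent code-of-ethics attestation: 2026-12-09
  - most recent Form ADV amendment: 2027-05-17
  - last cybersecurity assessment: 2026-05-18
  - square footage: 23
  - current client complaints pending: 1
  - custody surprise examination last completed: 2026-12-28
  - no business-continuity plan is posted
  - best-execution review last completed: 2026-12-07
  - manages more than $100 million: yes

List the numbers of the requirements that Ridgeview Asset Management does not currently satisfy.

1. client complaints pending 1 > 0 → not met
2. cybersecurity assessment 398 days ago vs limit 365 → not met
3. condition 'uses solicitors' holds; compliance program review 50 days ago vs limit 90 → met
4. custody surprise examination 174 days ago vs limit 180 → met
5. business-continuity plan absent → not met
6. Form ADV amendment 34 days ago vs limit 60 → met
7. material compliance findings open 0 ≤ 0 → met
8. condition 'manages more than $100 million' holds; best-execution review 195 days ago vs limit 180 → not met
9. written supervisory procedures present → met
10. code-of-ethics attestation 193 days ago vs limit 180 → not met
Not met: 1, 2, 5, 8, 10

1, 2, 5, 8, 10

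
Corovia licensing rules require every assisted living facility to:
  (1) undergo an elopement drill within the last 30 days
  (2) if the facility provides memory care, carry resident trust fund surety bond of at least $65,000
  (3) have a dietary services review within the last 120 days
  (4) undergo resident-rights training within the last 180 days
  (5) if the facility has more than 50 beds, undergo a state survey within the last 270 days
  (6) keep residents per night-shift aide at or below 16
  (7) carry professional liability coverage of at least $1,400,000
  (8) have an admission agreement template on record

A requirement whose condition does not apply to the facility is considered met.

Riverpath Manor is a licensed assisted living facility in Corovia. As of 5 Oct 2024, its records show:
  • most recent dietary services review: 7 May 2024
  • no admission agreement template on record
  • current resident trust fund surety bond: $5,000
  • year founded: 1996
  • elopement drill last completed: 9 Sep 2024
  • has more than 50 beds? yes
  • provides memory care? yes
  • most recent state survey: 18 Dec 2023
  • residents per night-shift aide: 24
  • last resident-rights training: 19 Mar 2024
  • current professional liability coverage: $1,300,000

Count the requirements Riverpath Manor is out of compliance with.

1. elopement drill 26 days ago vs limit 30 → met
2. condition 'provides memory care' holds; resident trust fund surety bond $5,000 < $65,000 → not met
3. dietary services review 151 days ago vs limit 120 → not met
4. resident-rights training 200 days ago vs limit 180 → not met
5. condition 'has more than 50 beds' holds; state survey 292 days ago vs limit 270 → not met
6. residents per night-shift aide 24 > 16 → not met
7. professional liability coverage $1,300,000 < $1,400,000 → not met
8. admission agreement template absent → not met
Not met: 7 of 8

7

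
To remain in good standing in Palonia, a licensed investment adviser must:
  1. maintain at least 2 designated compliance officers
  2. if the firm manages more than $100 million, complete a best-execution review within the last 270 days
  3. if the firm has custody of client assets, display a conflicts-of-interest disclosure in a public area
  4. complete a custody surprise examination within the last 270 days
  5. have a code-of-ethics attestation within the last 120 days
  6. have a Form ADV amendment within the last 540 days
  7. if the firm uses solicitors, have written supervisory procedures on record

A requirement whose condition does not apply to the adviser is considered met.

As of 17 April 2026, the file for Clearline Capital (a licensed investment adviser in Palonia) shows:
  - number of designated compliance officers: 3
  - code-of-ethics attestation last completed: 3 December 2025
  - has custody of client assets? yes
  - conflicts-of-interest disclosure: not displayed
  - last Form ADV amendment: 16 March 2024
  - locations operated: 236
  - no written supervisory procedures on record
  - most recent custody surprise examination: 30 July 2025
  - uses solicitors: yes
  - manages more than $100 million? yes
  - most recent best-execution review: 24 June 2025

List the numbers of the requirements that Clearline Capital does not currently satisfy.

1. designated compliance officers 3 ≥ 2 → met
2. condition 'manages more than $100 million' holds; best-execution review 297 days ago vs limit 270 → not met
3. condition 'has custody of client assets' holds; conflicts-of-interest disclosure absent → not met
4. custody surprise examination 261 days ago vs limit 270 → met
5. code-of-ethics attestation 135 days ago vs limit 120 → not met
6. Form ADV amendment 762 days ago vs limit 540 → not met
7. condition 'uses solicitors' holds; written supervisory procedures absent → not met
Not met: 2, 3, 5, 6, 7

2, 3, 5, 6, 7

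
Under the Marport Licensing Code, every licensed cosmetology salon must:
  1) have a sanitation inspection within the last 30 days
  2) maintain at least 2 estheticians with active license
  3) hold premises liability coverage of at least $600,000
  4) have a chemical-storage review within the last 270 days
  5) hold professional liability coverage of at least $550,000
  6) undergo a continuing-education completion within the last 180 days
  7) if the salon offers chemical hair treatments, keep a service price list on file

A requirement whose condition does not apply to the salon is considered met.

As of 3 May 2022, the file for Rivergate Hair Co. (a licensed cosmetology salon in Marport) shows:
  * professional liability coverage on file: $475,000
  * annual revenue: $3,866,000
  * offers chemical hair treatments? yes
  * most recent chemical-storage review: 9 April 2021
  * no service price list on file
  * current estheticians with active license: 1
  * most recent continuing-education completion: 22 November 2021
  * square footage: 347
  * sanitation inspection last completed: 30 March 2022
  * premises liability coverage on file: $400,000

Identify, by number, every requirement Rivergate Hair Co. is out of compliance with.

1, 2, 3, 4, 5, 7

1. sanitation inspection 34 days ago vs limit 30 → not met
2. estheticians with active license 1 < 2 → not met
3. premises liability coverage $400,000 < $600,000 → not met
4. chemical-storage review 389 days ago vs limit 270 → not met
5. professional liability coverage $475,000 < $550,000 → not met
6. continuing-education completion 162 days ago vs limit 180 → met
7. condition 'offers chemical hair treatments' holds; service price list absent → not met
Not met: 1, 2, 3, 4, 5, 7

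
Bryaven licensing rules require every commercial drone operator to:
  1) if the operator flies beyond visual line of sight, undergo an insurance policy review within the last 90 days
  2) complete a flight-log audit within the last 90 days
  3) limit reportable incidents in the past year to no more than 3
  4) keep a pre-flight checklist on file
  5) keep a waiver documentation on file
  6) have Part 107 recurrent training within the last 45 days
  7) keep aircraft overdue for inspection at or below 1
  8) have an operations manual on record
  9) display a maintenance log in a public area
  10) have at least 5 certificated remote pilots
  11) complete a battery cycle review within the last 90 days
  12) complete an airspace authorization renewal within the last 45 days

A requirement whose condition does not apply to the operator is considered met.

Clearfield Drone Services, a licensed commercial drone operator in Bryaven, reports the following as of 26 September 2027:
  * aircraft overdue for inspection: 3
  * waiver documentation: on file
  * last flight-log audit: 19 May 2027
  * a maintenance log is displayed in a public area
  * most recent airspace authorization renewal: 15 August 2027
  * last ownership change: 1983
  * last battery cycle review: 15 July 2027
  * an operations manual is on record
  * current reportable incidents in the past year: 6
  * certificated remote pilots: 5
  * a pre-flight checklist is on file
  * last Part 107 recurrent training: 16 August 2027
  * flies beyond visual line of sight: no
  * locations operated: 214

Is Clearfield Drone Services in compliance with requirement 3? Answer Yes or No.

3. reportable incidents in the past year 6 > 3 → not met

No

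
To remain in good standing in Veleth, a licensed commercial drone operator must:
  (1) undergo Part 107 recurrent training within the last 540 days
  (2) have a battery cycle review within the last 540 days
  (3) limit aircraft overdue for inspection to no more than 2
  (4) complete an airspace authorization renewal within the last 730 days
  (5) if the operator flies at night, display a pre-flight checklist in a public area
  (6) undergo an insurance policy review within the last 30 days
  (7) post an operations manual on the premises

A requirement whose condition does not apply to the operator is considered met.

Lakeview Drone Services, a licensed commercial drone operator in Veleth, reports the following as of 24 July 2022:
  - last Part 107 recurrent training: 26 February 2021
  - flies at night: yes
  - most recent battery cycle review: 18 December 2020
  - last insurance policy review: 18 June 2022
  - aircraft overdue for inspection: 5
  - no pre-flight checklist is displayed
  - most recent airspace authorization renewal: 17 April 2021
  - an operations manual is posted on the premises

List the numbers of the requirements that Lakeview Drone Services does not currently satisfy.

1. Part 107 recurrent training 513 days ago vs limit 540 → met
2. battery cycle review 583 days ago vs limit 540 → not met
3. aircraft overdue for inspection 5 > 2 → not met
4. airspace authorization renewal 463 days ago vs limit 730 → met
5. condition 'flies at night' holds; pre-flight checklist absent → not met
6. insurance policy review 36 days ago vs limit 30 → not met
7. operations manual present → met
Not met: 2, 3, 5, 6

2, 3, 5, 6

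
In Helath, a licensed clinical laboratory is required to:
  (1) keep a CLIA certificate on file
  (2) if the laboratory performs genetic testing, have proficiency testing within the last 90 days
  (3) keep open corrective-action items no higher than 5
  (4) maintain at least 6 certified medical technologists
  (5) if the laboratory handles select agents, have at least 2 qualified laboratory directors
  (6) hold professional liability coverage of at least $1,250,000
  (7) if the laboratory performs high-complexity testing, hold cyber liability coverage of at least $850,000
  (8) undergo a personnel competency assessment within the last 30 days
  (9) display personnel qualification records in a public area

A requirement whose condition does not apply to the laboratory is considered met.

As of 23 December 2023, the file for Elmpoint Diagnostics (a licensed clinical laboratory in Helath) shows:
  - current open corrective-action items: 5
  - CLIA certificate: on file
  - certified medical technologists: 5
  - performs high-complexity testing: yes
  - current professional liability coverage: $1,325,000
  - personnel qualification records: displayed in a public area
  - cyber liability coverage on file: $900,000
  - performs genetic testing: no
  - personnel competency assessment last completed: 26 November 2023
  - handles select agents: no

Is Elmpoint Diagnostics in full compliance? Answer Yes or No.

1. CLIA certificate present → met
2. condition 'performs genetic testing' does not hold → requirement n/a → met
3. open corrective-action items 5 ≤ 5 → met
4. certified medical technologists 5 < 6 → not met
5. condition 'handles select agents' does not hold → requirement n/a → met
6. professional liability coverage $1,325,000 ≥ $1,250,000 → met
7. condition 'performs high-complexity testing' holds; cyber liability coverage $900,000 ≥ $850,000 → met
8. personnel competency assessment 27 days ago vs limit 30 → met
9. personnel qualification records present → met
Not met: 4

No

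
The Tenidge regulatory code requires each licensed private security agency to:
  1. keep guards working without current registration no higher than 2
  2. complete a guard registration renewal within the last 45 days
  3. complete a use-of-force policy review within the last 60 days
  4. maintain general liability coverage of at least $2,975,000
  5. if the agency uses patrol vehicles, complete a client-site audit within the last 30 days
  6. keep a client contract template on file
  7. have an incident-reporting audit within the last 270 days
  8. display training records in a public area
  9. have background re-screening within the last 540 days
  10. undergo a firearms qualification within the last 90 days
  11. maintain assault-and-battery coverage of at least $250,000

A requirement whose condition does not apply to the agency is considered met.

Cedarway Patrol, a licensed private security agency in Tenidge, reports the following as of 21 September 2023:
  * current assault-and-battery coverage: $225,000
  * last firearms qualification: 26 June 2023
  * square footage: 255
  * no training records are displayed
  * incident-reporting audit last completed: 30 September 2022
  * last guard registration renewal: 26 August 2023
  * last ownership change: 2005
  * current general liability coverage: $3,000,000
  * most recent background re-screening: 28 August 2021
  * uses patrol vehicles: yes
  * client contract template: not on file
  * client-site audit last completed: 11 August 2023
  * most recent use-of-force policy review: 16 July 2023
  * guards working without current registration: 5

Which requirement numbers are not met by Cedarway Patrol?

1. guards working without current registration 5 > 2 → not met
2. guard registration renewal 26 days ago vs limit 45 → met
3. use-of-force policy review 67 days ago vs limit 60 → not met
4. general liability coverage $3,000,000 ≥ $2,975,000 → met
5. condition 'uses patrol vehicles' holds; client-site audit 41 days ago vs limit 30 → not met
6. client contract template absent → not met
7. incident-reporting audit 356 days ago vs limit 270 → not met
8. training records absent → not met
9. background re-screening 754 days ago vs limit 540 → not met
10. firearms qualification 87 days ago vs limit 90 → met
11. assault-and-battery coverage $225,000 < $250,000 → not met
Not met: 1, 3, 5, 6, 7, 8, 9, 11

1, 3, 5, 6, 7, 8, 9, 11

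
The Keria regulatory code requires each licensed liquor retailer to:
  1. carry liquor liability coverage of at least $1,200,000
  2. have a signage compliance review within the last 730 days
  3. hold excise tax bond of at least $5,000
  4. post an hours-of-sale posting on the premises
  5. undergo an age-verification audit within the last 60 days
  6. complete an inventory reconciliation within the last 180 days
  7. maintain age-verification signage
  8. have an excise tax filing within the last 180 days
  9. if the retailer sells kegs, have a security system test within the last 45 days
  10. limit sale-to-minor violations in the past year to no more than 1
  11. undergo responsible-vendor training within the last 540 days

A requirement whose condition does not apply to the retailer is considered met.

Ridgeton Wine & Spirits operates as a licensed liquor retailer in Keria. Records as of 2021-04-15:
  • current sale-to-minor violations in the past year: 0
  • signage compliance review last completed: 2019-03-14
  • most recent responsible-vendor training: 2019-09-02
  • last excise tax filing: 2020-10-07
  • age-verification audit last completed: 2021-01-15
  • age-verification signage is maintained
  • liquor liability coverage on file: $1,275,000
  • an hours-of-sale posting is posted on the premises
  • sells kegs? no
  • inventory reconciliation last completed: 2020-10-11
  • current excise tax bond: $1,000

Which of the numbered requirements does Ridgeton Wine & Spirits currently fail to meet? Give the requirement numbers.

1. liquor liability coverage $1,275,000 ≥ $1,200,000 → met
2. signage compliance review 763 days ago vs limit 730 → not met
3. excise tax bond $1,000 < $5,000 → not met
4. hours-of-sale posting present → met
5. age-verification audit 90 days ago vs limit 60 → not met
6. inventory reconciliation 186 days ago vs limit 180 → not met
7. age-verification signage present → met
8. excise tax filing 190 days ago vs limit 180 → not met
9. condition 'sells kegs' does not hold → requirement n/a → met
10. sale-to-minor violations in the past year 0 ≤ 1 → met
11. responsible-vendor training 591 days ago vs limit 540 → not met
Not met: 2, 3, 5, 6, 8, 11

2, 3, 5, 6, 8, 11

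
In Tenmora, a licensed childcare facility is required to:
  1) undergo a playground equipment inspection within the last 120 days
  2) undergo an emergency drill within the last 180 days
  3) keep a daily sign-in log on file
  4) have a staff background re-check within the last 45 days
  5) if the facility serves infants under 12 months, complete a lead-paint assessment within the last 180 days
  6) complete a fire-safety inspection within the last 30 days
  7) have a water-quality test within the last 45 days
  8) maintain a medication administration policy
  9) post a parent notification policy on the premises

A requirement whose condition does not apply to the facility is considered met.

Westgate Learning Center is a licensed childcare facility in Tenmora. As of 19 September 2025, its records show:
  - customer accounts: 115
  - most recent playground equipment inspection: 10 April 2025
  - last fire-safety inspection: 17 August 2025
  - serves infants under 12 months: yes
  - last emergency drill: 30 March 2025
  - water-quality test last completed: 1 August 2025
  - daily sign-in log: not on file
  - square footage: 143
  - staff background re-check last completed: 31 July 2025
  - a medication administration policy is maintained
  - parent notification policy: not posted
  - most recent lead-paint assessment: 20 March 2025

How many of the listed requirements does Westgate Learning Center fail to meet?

1. playground equipment inspection 162 days ago vs limit 120 → not met
2. emergency drill 173 days ago vs limit 180 → met
3. daily sign-in log absent → not met
4. staff background re-check 50 days ago vs limit 45 → not met
5. condition 'serves infants under 12 months' holds; lead-paint assessment 183 days ago vs limit 180 → not met
6. fire-safety inspection 33 days ago vs limit 30 → not met
7. water-quality test 49 days ago vs limit 45 → not met
8. medication administration policy present → met
9. parent notification policy absent → not met
Not met: 7 of 9

7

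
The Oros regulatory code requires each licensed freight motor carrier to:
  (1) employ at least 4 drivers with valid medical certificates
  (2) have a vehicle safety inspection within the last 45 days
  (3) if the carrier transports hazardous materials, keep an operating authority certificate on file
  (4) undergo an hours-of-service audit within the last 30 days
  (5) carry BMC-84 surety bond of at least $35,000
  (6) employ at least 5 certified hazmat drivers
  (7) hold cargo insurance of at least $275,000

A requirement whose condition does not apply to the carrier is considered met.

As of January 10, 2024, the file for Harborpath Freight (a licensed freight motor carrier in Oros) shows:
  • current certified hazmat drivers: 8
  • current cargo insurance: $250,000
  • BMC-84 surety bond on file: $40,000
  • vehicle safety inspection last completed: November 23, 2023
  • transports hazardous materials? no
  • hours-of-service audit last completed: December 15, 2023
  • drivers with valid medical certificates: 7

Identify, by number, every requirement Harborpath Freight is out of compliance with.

2, 7

1. drivers with valid medical certificates 7 ≥ 4 → met
2. vehicle safety inspection 48 days ago vs limit 45 → not met
3. condition 'transports hazardous materials' does not hold → requirement n/a → met
4. hours-of-service audit 26 days ago vs limit 30 → met
5. BMC-84 surety bond $40,000 ≥ $35,000 → met
6. certified hazmat drivers 8 ≥ 5 → met
7. cargo insurance $250,000 < $275,000 → not met
Not met: 2, 7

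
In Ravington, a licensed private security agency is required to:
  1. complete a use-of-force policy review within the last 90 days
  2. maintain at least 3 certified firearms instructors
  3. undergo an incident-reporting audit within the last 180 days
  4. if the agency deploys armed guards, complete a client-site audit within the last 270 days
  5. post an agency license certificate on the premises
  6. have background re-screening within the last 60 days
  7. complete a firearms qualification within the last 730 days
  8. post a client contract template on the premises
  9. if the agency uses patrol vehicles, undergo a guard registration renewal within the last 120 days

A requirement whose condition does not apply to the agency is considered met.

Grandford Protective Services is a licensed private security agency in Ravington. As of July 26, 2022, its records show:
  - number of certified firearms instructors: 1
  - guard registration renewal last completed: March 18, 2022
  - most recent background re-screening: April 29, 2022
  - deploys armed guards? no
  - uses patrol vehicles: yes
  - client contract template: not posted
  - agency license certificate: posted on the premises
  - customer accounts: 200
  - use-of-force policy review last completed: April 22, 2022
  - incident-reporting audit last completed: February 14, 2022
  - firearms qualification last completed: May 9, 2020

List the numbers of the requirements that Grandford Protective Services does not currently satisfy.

1, 2, 6, 7, 8, 9

1. use-of-force policy review 95 days ago vs limit 90 → not met
2. certified firearms instructors 1 < 3 → not met
3. incident-reporting audit 162 days ago vs limit 180 → met
4. condition 'deploys armed guards' does not hold → requirement n/a → met
5. agency license certificate present → met
6. background re-screening 88 days ago vs limit 60 → not met
7. firearms qualification 808 days ago vs limit 730 → not met
8. client contract template absent → not met
9. condition 'uses patrol vehicles' holds; guard registration renewal 130 days ago vs limit 120 → not met
Not met: 1, 2, 6, 7, 8, 9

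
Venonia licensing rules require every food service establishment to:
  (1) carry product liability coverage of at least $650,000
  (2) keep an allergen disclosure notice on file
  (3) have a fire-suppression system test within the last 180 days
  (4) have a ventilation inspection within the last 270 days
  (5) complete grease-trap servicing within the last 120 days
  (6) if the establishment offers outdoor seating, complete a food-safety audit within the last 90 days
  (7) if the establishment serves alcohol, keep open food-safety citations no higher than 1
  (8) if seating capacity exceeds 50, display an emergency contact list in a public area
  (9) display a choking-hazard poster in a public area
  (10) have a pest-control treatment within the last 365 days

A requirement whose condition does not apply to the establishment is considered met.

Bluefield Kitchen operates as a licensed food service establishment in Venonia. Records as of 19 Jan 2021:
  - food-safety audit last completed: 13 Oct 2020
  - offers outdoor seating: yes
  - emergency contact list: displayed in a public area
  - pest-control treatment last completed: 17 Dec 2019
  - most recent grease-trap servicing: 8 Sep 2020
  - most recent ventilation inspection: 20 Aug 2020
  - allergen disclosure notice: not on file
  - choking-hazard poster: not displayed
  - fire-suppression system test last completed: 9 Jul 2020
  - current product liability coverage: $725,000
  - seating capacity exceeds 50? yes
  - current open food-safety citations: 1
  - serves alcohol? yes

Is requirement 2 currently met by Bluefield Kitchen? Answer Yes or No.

2. allergen disclosure notice absent → not met

No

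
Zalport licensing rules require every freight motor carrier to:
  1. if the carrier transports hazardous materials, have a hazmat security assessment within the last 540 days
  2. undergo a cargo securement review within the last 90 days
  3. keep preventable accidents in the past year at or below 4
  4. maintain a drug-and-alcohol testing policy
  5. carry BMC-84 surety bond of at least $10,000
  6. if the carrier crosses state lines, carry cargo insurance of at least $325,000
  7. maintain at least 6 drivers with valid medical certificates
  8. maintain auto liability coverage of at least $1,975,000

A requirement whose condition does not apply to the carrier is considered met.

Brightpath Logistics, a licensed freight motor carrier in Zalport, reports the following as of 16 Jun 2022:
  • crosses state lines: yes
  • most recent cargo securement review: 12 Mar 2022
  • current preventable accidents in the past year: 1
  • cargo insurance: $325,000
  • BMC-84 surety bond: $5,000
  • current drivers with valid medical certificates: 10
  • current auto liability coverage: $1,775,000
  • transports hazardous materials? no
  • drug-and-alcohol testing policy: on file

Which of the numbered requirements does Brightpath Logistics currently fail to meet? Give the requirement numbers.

2, 5, 8

1. condition 'transports hazardous materials' does not hold → requirement n/a → met
2. cargo securement review 96 days ago vs limit 90 → not met
3. preventable accidents in the past year 1 ≤ 4 → met
4. drug-and-alcohol testing policy present → met
5. BMC-84 surety bond $5,000 < $10,000 → not met
6. condition 'crosses state lines' holds; cargo insurance $325,000 ≥ $325,000 → met
7. drivers with valid medical certificates 10 ≥ 6 → met
8. auto liability coverage $1,775,000 < $1,975,000 → not met
Not met: 2, 5, 8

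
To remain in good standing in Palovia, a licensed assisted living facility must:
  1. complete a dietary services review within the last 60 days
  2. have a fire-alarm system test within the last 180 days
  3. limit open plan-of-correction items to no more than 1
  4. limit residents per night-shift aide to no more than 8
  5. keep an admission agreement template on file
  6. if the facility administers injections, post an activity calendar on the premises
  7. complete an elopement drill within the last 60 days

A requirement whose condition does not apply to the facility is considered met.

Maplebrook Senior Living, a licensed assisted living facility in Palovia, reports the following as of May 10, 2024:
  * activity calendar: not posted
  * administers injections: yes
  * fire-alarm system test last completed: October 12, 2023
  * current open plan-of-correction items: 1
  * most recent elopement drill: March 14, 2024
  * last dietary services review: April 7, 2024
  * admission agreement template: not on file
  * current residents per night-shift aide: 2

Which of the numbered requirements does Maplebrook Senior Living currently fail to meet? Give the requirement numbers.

1. dietary services review 33 days ago vs limit 60 → met
2. fire-alarm system test 211 days ago vs limit 180 → not met
3. open plan-of-correction items 1 ≤ 1 → met
4. residents per night-shift aide 2 ≤ 8 → met
5. admission agreement template absent → not met
6. condition 'administers injections' holds; activity calendar absent → not met
7. elopement drill 57 days ago vs limit 60 → met
Not met: 2, 5, 6

2, 5, 6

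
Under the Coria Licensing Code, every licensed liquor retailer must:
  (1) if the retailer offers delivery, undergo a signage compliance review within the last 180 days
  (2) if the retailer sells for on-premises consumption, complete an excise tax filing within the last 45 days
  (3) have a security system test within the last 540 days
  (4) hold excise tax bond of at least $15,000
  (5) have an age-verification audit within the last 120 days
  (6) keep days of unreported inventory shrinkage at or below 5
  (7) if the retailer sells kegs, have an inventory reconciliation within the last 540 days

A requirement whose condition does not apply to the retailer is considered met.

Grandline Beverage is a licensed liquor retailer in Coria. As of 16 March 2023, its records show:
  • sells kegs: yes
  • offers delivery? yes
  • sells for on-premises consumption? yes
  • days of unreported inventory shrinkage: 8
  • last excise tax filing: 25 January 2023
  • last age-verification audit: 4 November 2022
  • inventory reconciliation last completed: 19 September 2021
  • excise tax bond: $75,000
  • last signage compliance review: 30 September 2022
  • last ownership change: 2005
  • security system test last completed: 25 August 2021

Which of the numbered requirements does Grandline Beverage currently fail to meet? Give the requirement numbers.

2, 3, 5, 6, 7

1. condition 'offers delivery' holds; signage compliance review 167 days ago vs limit 180 → met
2. condition 'sells for on-premises consumption' holds; excise tax filing 50 days ago vs limit 45 → not met
3. security system test 568 days ago vs limit 540 → not met
4. excise tax bond $75,000 ≥ $15,000 → met
5. age-verification audit 132 days ago vs limit 120 → not met
6. days of unreported inventory shrinkage 8 > 5 → not met
7. condition 'sells kegs' holds; inventory reconciliation 543 days ago vs limit 540 → not met
Not met: 2, 3, 5, 6, 7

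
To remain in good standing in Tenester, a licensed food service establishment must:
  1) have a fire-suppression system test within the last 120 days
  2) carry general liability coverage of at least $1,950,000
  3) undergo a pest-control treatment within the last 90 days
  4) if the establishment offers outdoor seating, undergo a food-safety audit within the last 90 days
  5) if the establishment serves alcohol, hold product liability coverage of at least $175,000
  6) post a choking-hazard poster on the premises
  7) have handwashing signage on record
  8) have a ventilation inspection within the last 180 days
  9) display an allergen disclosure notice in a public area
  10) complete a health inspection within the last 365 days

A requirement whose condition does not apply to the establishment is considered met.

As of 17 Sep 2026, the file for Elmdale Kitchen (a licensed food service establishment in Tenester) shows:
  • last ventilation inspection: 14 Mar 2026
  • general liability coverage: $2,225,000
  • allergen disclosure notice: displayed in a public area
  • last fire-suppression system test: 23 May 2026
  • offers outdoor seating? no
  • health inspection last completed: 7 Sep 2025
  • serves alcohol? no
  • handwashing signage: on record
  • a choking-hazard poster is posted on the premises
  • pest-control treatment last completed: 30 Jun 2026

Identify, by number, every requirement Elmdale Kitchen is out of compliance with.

8, 10

1. fire-suppression system test 117 days ago vs limit 120 → met
2. general liability coverage $2,225,000 ≥ $1,950,000 → met
3. pest-control treatment 79 days ago vs limit 90 → met
4. condition 'offers outdoor seating' does not hold → requirement n/a → met
5. condition 'serves alcohol' does not hold → requirement n/a → met
6. choking-hazard poster present → met
7. handwashing signage present → met
8. ventilation inspection 187 days ago vs limit 180 → not met
9. allergen disclosure notice present → met
10. health inspection 375 days ago vs limit 365 → not met
Not met: 8, 10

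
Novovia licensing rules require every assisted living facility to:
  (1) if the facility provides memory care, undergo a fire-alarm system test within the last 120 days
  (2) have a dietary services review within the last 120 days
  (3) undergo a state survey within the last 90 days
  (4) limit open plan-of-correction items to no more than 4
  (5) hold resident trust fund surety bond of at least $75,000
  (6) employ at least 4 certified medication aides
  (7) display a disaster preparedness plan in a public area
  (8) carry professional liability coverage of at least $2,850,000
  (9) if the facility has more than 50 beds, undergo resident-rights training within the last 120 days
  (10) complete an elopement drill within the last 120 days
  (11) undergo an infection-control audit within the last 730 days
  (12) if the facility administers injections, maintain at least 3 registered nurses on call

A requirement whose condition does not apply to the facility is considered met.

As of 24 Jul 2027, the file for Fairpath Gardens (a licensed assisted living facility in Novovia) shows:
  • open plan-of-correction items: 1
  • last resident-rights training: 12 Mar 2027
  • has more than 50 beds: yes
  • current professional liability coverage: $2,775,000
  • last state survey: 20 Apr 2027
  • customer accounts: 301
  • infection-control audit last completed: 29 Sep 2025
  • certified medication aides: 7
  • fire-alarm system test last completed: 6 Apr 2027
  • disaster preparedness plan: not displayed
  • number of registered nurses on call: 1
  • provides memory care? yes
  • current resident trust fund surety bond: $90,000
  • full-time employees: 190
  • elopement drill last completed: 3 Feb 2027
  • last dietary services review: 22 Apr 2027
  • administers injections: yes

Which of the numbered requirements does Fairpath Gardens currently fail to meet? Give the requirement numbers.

1. condition 'provides memory care' holds; fire-alarm system test 109 days ago vs limit 120 → met
2. dietary services review 93 days ago vs limit 120 → met
3. state survey 95 days ago vs limit 90 → not met
4. open plan-of-correction items 1 ≤ 4 → met
5. resident trust fund surety bond $90,000 ≥ $75,000 → met
6. certified medication aides 7 ≥ 4 → met
7. disaster preparedness plan absent → not met
8. professional liability coverage $2,775,000 < $2,850,000 → not met
9. condition 'has more than 50 beds' holds; resident-rights training 134 days ago vs limit 120 → not met
10. elopement drill 171 days ago vs limit 120 → not met
11. infection-control audit 663 days ago vs limit 730 → met
12. condition 'administers injections' holds; registered nurses on call 1 < 3 → not met
Not met: 3, 7, 8, 9, 10, 12

3, 7, 8, 9, 10, 12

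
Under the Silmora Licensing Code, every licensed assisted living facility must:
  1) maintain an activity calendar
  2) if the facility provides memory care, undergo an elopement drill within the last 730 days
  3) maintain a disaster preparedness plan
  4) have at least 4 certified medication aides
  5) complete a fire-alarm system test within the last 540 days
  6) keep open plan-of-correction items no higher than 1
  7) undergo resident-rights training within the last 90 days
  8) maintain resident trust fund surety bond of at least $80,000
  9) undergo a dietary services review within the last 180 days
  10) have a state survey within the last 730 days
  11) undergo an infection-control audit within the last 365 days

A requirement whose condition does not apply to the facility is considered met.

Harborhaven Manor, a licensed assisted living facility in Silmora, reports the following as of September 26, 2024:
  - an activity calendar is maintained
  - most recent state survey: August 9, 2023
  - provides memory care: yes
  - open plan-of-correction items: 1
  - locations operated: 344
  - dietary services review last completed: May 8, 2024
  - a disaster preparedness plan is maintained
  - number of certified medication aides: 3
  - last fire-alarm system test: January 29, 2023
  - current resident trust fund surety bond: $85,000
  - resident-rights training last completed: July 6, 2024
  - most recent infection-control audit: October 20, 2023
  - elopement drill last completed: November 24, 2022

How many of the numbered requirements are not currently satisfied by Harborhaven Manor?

1. activity calendar present → met
2. condition 'provides memory care' holds; elopement drill 672 days ago vs limit 730 → met
3. disaster preparedness plan present → met
4. certified medication aides 3 < 4 → not met
5. fire-alarm system test 606 days ago vs limit 540 → not met
6. open plan-of-correction items 1 ≤ 1 → met
7. resident-rights training 82 days ago vs limit 90 → met
8. resident trust fund surety bond $85,000 ≥ $80,000 → met
9. dietary services review 141 days ago vs limit 180 → met
10. state survey 414 days ago vs limit 730 → met
11. infection-control audit 342 days ago vs limit 365 → met
Not met: 2 of 11

2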